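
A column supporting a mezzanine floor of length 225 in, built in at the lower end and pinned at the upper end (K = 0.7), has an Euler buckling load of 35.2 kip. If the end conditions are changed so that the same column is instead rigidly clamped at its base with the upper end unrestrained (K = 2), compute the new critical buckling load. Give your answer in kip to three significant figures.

P_cr ≈ 4.31 kip

P_cr ∝ 1/K², so P_cr,new = P_cr,old × (K_old/K_new)² = 35.2 × (0.7/2)²
= 35.2 × 0.1225 = 4.31 kip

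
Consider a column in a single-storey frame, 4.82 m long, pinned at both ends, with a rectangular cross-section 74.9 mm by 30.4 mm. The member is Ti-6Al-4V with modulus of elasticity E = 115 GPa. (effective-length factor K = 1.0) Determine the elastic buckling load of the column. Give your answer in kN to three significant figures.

P_cr ≈ 8.57 kN

Buckling occurs about the weak axis: I_min = h·b³/12 with b = 30.4 mm (the shorter side).
I_min = 74.9×30.4³/12 = 1.754×10^5 mm⁴
I = 1.754×10^5 mm⁴ = 1.754×10^-7 m⁴
Effective length L_e = K·L = 1 × 4.82 = 4.820 m
P_cr = π²EI / L_e² = π² × 115×10⁹ × 1.754×10^-7 / 4.820² = 8.567×10^3 N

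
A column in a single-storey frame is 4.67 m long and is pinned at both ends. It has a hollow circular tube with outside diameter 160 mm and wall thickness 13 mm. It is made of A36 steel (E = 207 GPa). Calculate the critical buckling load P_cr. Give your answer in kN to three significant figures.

P_cr ≈ 1530 kN

Inner diameter d_i = 160 − 2×13 = 134.0 mm
I = π(d_o⁴ − d_i⁴)/64 = π(160⁴ − 134.0⁴)/64 = 1.634×10^7 mm⁴
I = 1.634×10^7 mm⁴ = 1.634×10^-5 m⁴
Effective length L_e = K·L = 1 × 4.67 = 4.670 m
P_cr = π²EI / L_e² = π² × 207×10⁹ × 1.634×10^-5 / 4.670² = 1.531×10^6 N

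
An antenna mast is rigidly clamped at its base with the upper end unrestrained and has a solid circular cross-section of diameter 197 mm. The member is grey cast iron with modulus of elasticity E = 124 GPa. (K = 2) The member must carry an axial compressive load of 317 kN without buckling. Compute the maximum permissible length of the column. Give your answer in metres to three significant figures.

I = πd⁴/64 = π×197⁴/64 = 7.393×10^7 mm⁴
I = 7.393×10^-5 m⁴
At the buckling limit P_cr = P = 3.170×10^5 N
From P_cr = π²EI/(K·L)²:  L = (1/K)·√(π²EI/P_cr) = (1/2)·√(π²×1.24×10^11×7.393×10^-5/3.170×10^5)
L = 8.45 m

L_max ≈ 8.45 m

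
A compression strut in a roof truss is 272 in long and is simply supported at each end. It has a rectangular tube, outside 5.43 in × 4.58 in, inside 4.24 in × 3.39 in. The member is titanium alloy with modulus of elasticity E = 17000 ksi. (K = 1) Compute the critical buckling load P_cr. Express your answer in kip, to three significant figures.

P_cr ≈ 67.4 kip

Weak-axis I_min = (h_o·b_o³ − h_i·b_i³)/12 with b_o = 4.58, b_i = 3.390 in (shorter outer/inner sides).
I_min = (5.43×4.58³ − 4.240×3.390³)/12 = 29.71 in⁴
Effective length L_e = K·L = 1 × 272 = 272.0 in
P_cr = π²EI / L_e² = π² × 17000×10³ × 29.71 / 272.0² = 6.737×10^4 lb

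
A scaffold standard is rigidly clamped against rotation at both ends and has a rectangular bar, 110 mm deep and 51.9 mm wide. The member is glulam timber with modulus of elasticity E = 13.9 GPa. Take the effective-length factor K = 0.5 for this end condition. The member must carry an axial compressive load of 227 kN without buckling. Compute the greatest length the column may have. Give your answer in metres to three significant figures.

Buckling occurs about the weak axis: I_min = h·b³/12 with b = 51.9 mm (the shorter side).
I_min = 110×51.9³/12 = 1.281×10^6 mm⁴
I = 1.281×10^-6 m⁴
At the buckling limit P_cr = P = 2.270×10^5 N
From P_cr = π²EI/(K·L)²:  L = (1/K)·√(π²EI/P_cr) = (1/0.5)·√(π²×1.39×10^10×1.281×10^-6/2.270×10^5)
L = 1.76 m

L_max ≈ 1.76 m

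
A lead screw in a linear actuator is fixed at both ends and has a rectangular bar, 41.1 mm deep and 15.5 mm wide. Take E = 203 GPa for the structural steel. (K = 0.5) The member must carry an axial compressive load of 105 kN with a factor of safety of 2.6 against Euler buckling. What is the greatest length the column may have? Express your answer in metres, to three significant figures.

L_max ≈ 0.612 m

Buckling occurs about the weak axis: I_min = h·b³/12 with b = 15.5 mm (the shorter side).
I_min = 41.1×15.5³/12 = 1.275×10^4 mm⁴
I = 1.275×10^-8 m⁴
Required critical load P_cr = n·P = 2.6 × 105 = 273.0 kN = 2.730×10^5 N
From P_cr = π²EI/(K·L)²:  L = (1/K)·√(π²EI/P_cr) = (1/0.5)·√(π²×2.03×10^11×1.275×10^-8/2.730×10^5)
L = 0.612 m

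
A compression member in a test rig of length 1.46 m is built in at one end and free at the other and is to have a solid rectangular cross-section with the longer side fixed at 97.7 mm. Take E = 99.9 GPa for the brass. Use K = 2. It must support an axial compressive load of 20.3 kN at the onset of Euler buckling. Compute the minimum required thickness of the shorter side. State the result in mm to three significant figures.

L_e = K·L = 2 × 1.46 = 2.920 m
Required I = P_cr·L_e²/(π²E) = 2.030×10^4 × 2.920² / (π² × 9.99×10^10) = 1.755×10^-7 m⁴
I_req = 1.755×10^5 mm⁴
Rectangle, weak axis: I_min = h·b³/12 with h = 97.7 mm fixed  ⇒  b = (12I/h)^(1/3) = 27.8 mm

b ≈ 27.8 mm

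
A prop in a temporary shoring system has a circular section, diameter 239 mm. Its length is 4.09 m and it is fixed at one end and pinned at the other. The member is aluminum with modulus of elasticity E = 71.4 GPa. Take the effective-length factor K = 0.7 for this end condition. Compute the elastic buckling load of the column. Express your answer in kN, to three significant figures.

P_cr ≈ 13800 kN

I = πd⁴/64 = π×239⁴/64 = 1.602×10^8 mm⁴
I = 1.602×10^8 mm⁴ = 1.602×10^-4 m⁴
Effective length L_e = K·L = 0.7 × 4.09 = 2.863 m
P_cr = π²EI / L_e² = π² × 71.4×10⁹ × 1.602×10^-4 / 2.863² = 1.377×10^7 N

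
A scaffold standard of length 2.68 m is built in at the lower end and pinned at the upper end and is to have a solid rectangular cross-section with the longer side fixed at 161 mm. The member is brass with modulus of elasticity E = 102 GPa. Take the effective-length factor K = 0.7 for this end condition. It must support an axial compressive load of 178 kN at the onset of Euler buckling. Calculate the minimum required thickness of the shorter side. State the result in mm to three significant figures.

L_e = K·L = 0.7 × 2.68 = 1.876 m
Required I = P_cr·L_e²/(π²E) = 1.780×10^5 × 1.876² / (π² × 1.02×10^11) = 6.223×10^-7 m⁴
I_req = 6.223×10^5 mm⁴
Rectangle, weak axis: I_min = h·b³/12 with h = 161 mm fixed  ⇒  b = (12I/h)^(1/3) = 35.9 mm

b ≈ 35.9 mm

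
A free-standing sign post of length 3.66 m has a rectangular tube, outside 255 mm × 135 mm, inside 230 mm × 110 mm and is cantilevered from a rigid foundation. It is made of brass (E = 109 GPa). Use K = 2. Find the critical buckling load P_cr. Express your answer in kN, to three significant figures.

Weak-axis I_min = (h_o·b_o³ − h_i·b_i³)/12 with b_o = 135, b_i = 110.0 mm (shorter outer/inner sides).
I_min = (255×135³ − 230.0×110.0³)/12 = 2.677×10^7 mm⁴
I = 2.677×10^7 mm⁴ = 2.677×10^-5 m⁴
Effective length L_e = K·L = 2 × 3.66 = 7.320 m
P_cr = π²EI / L_e² = π² × 109×10⁹ × 2.677×10^-5 / 7.320² = 5.375×10^5 N

P_cr ≈ 538 kN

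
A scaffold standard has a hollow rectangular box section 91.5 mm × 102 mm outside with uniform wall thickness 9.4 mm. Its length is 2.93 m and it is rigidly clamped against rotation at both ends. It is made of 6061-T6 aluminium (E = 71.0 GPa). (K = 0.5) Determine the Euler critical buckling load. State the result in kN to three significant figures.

Inner dimensions: h_i = 102 − 2×9.4 = 83.20 mm, b_i = 91.5 − 2×9.4 = 72.70 mm
Weak-axis I_min = (h_o·b_o³ − h_i·b_i³)/12 with b_o = 91.5, b_i = 72.70 mm (shorter outer/inner sides).
I_min = (102×91.5³ − 83.20×72.70³)/12 = 3.847×10^6 mm⁴
I = 3.847×10^6 mm⁴ = 3.847×10^-6 m⁴
Effective length L_e = K·L = 0.5 × 2.93 = 1.465 m
P_cr = π²EI / L_e² = π² × 71.0×10⁹ × 3.847×10^-6 / 1.465² = 1.256×10^6 N

P_cr ≈ 1260 kN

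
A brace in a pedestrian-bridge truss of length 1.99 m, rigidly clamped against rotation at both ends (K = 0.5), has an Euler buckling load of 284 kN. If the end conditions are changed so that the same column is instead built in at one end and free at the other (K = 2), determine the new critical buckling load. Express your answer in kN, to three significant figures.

P_cr ≈ 17.8 kN

P_cr ∝ 1/K², so P_cr,new = P_cr,old × (K_old/K_new)² = 284 × (0.5/2)²
= 284 × 0.06250 = 17.8 kN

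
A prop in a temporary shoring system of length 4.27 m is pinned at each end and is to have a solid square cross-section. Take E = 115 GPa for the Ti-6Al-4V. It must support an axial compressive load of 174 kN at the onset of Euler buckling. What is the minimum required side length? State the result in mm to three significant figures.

a ≈ 76.1 mm

L_e = K·L = 1 × 4.27 = 4.270 m
Required I = P_cr·L_e²/(π²E) = 1.740×10^5 × 4.270² / (π² × 1.15×10^11) = 2.795×10^-6 m⁴
I_req = 2.795×10^6 mm⁴
Solid square: I = a⁴/12  ⇒  a = (12I)^(1/4) = (12×2.795×10^6)^(1/4) = 76.1 mm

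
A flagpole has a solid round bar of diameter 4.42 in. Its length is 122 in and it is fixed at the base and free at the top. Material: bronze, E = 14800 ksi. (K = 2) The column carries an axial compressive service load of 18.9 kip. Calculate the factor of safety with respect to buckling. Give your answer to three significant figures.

I = πd⁴/64 = π×4.42⁴/64 = 18.74 in⁴
Effective length L_e = K·L = 2 × 122 = 244.0 in
P_cr = π²EI / L_e² = π² × 14800×10³ × 18.74 / 244.0² = 4.597×10^4 lb
Factor of safety n = P_cr / P = 45.966 / 18.9 = 2.43

n ≈ 2.43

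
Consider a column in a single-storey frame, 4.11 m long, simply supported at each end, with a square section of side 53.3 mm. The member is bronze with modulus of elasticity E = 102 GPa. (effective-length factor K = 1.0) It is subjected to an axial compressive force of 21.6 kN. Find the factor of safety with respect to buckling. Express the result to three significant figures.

I = a⁴/12 = 53.3⁴/12 = 6.726×10^5 mm⁴
I = 6.726×10^5 mm⁴ = 6.726×10^-7 m⁴
Effective length L_e = K·L = 1 × 4.11 = 4.110 m
P_cr = π²EI / L_e² = π² × 102×10⁹ × 6.726×10^-7 / 4.110² = 4.008×10^4 N
Factor of safety n = P_cr / P = 40.081 / 21.6 = 1.86

n ≈ 1.86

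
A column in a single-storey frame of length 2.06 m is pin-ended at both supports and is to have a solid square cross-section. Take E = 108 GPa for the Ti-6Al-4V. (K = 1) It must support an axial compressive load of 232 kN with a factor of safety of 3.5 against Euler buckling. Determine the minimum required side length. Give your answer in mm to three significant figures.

a ≈ 78.9 mm

Required P_cr = n·P = 3.5 × 232 = 812.0 kN
L_e = K·L = 1 × 2.06 = 2.060 m
Required I = P_cr·L_e²/(π²E) = 8.120×10^5 × 2.060² / (π² × 1.08×10^11) = 3.233×10^-6 m⁴
I_req = 3.233×10^6 mm⁴
Solid square: I = a⁴/12  ⇒  a = (12I)^(1/4) = (12×3.233×10^6)^(1/4) = 78.9 mm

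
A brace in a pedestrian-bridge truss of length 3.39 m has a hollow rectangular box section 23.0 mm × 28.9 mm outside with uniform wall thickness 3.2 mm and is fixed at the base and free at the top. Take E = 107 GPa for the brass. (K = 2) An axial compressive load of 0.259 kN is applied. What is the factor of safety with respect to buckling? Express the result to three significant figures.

Inner dimensions: h_i = 28.9 − 2×3.2 = 22.50 mm, b_i = 23.0 − 2×3.2 = 16.60 mm
Weak-axis I_min = (h_o·b_o³ − h_i·b_i³)/12 with b_o = 23.0, b_i = 16.60 mm (shorter outer/inner sides).
I_min = (28.9×23.0³ − 22.50×16.60³)/12 = 2.073×10^4 mm⁴
I = 2.073×10^4 mm⁴ = 2.073×10^-8 m⁴
Effective length L_e = K·L = 2 × 3.39 = 6.780 m
P_cr = π²EI / L_e² = π² × 107×10⁹ × 2.073×10^-8 / 6.780² = 476.1 N
Factor of safety n = P_cr / P = 0.47613 / 0.259 = 1.84

n ≈ 1.84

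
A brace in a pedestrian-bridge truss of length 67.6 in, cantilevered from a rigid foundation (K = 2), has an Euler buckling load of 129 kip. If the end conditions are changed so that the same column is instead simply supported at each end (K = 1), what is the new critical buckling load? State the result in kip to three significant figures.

P_cr ≈ 516 kip

P_cr ∝ 1/K², so P_cr,new = P_cr,old × (K_old/K_new)² = 129 × (2/1)²
= 129 × 4.000 = 516 kip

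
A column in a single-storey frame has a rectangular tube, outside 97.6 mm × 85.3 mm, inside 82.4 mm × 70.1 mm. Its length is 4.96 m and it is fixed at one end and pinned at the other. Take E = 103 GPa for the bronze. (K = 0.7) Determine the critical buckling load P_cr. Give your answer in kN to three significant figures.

Weak-axis I_min = (h_o·b_o³ − h_i·b_i³)/12 with b_o = 85.3, b_i = 70.10 mm (shorter outer/inner sides).
I_min = (97.6×85.3³ − 82.40×70.10³)/12 = 2.683×10^6 mm⁴
I = 2.683×10^6 mm⁴ = 2.683×10^-6 m⁴
Effective length L_e = K·L = 0.7 × 4.96 = 3.472 m
P_cr = π²EI / L_e² = π² × 103×10⁹ × 2.683×10^-6 / 3.472² = 2.262×10^5 N

P_cr ≈ 226 kN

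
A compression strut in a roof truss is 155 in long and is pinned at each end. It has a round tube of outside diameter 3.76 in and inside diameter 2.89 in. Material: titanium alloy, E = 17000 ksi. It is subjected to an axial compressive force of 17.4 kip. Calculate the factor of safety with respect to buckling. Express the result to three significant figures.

n ≈ 2.56

d_o = 3.76 in, d_i = 2.89 in
I = π(d_o⁴ − d_i⁴)/64 = π(3.76⁴ − 2.890⁴)/64 = 6.387 in⁴
Effective length L_e = K·L = 1 × 155 = 155.0 in
P_cr = π²EI / L_e² = π² × 17000×10³ × 6.387 / 155.0² = 4.460×10^4 lb
Factor of safety n = P_cr / P = 44.605 / 17.4 = 2.56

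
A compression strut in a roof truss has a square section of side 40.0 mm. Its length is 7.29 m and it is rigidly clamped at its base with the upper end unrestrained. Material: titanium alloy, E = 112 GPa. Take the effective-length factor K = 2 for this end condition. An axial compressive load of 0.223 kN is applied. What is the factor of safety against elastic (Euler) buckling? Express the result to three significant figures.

n ≈ 4.97

I = a⁴/12 = 40.0⁴/12 = 2.133×10^5 mm⁴
I = 2.133×10^5 mm⁴ = 2.133×10^-7 m⁴
Effective length L_e = K·L = 2 × 7.29 = 14.58 m
P_cr = π²EI / L_e² = π² × 112×10⁹ × 2.133×10^-7 / 14.58² = 1.109×10^3 N
Factor of safety n = P_cr / P = 1.1093 / 0.223 = 4.97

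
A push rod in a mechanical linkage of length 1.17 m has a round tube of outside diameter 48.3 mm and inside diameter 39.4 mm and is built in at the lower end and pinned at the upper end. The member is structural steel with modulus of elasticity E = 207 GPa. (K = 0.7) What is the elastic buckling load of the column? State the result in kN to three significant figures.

P_cr ≈ 453 kN

d_o = 48.3 mm, d_i = 39.4 mm
I = π(d_o⁴ − d_i⁴)/64 = π(48.3⁴ − 39.40⁴)/64 = 1.489×10^5 mm⁴
I = 1.489×10^5 mm⁴ = 1.489×10^-7 m⁴
Effective length L_e = K·L = 0.7 × 1.17 = 0.8190 m
P_cr = π²EI / L_e² = π² × 207×10⁹ × 1.489×10^-7 / 0.8190² = 4.534×10^5 N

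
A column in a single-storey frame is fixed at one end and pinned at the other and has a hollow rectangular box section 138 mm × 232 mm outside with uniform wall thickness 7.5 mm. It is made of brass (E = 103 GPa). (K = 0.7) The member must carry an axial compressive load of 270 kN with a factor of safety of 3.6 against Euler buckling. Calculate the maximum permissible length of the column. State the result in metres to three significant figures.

L_max ≈ 6.05 m

Inner dimensions: h_i = 232 − 2×7.5 = 217.0 mm, b_i = 138 − 2×7.5 = 123.0 mm
Weak-axis I_min = (h_o·b_o³ − h_i·b_i³)/12 with b_o = 138, b_i = 123.0 mm (shorter outer/inner sides).
I_min = (232×138³ − 217.0×123.0³)/12 = 1.716×10^7 mm⁴
I = 1.716×10^-5 m⁴
Required critical load P_cr = n·P = 3.6 × 270 = 972.0 kN = 9.720×10^5 N
From P_cr = π²EI/(K·L)²:  L = (1/K)·√(π²EI/P_cr) = (1/0.7)·√(π²×1.03×10^11×1.716×10^-5/9.720×10^5)
L = 6.05 m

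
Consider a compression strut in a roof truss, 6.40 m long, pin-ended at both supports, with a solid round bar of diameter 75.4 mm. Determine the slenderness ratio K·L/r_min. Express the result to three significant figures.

For a solid circle r = d/4 = 75.4/4 = 18.85 mm
L_e = K·L = 1 × 6.40 m = 6.400 m = 6400.0 mm
λ = L_e / r_min = 6400.0 / 18.85 = 340

λ ≈ 340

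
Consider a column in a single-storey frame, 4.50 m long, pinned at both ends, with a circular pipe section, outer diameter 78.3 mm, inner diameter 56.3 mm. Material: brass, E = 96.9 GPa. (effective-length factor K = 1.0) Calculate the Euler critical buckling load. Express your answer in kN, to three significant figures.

d_o = 78.3 mm, d_i = 56.3 mm
I = π(d_o⁴ − d_i⁴)/64 = π(78.3⁴ − 56.30⁴)/64 = 1.352×10^6 mm⁴
I = 1.352×10^6 mm⁴ = 1.352×10^-6 m⁴
Effective length L_e = K·L = 1 × 4.50 = 4.500 m
P_cr = π²EI / L_e² = π² × 96.9×10⁹ × 1.352×10^-6 / 4.500² = 6.385×10^4 N

P_cr ≈ 63.8 kN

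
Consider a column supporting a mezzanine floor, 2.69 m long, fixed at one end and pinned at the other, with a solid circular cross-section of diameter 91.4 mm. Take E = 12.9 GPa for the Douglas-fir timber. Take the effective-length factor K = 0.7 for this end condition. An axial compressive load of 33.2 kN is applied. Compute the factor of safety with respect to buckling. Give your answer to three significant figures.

n ≈ 3.71

I = πd⁴/64 = π×91.4⁴/64 = 3.426×10^6 mm⁴
I = 3.426×10^6 mm⁴ = 3.426×10^-6 m⁴
Effective length L_e = K·L = 0.7 × 2.69 = 1.883 m
P_cr = π²EI / L_e² = π² × 12.9×10⁹ × 3.426×10^-6 / 1.883² = 1.230×10^5 N
Factor of safety n = P_cr / P = 123.01 / 33.2 = 3.71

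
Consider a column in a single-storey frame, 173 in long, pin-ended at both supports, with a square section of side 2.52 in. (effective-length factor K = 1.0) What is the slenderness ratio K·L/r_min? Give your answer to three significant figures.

λ ≈ 238

For a square r = a/√12 = 2.52/√12 = 0.7275 in
L_e = K·L = 1 × 173 = 173.0 in
λ = L_e / r_min = 173.00 / 0.7275 = 238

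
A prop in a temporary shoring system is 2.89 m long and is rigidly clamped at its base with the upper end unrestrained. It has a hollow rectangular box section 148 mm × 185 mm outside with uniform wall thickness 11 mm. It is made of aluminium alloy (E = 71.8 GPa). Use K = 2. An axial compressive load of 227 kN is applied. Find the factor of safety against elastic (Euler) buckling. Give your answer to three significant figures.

Inner dimensions: h_i = 185 − 2×11 = 163.0 mm, b_i = 148 − 2×11 = 126.0 mm
Weak-axis I_min = (h_o·b_o³ − h_i·b_i³)/12 with b_o = 148, b_i = 126.0 mm (shorter outer/inner sides).
I_min = (185×148³ − 163.0×126.0³)/12 = 2.281×10^7 mm⁴
I = 2.281×10^7 mm⁴ = 2.281×10^-5 m⁴
Effective length L_e = K·L = 2 × 2.89 = 5.780 m
P_cr = π²EI / L_e² = π² × 71.8×10⁹ × 2.281×10^-5 / 5.780² = 4.837×10^5 N
Factor of safety n = P_cr / P = 483.74 / 227 = 2.13

n ≈ 2.13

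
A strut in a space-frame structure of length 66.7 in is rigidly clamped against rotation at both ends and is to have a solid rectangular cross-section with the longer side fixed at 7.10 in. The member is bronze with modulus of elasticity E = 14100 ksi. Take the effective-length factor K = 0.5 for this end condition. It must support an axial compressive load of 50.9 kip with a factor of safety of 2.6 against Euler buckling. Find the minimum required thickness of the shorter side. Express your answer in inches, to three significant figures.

b ≈ 1.21 in

Required P_cr = n·P = 2.6 × 50.9 = 132.3 kip
L_e = K·L = 0.5 × 66.7 = 33.35 in
Required I = P_cr·L_e²/(π²E) = 1.323×10^5 × 33.35² / (π² × 1.41×10^7) = 1.058 in⁴
Rectangle, weak axis: I_min = h·b³/12 with h = 7.10 in fixed  ⇒  b = (12I/h)^(1/3) = 1.21 in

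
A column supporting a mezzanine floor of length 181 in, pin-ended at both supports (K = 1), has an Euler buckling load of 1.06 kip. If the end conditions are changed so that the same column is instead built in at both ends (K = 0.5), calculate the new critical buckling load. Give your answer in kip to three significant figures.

P_cr ≈ 4.24 kip

P_cr ∝ 1/K², so P_cr,new = P_cr,old × (K_old/K_new)² = 1.06 × (1/0.5)²
= 1.06 × 4.000 = 4.24 kip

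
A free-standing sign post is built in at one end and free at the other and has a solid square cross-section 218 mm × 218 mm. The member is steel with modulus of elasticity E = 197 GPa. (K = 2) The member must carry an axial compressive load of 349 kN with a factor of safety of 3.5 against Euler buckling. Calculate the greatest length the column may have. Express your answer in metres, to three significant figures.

L_max ≈ 8.65 m

I = a⁴/12 = 218⁴/12 = 1.882×10^8 mm⁴
I = 1.882×10^-4 m⁴
Required critical load P_cr = n·P = 3.5 × 349 = 1222 kN = 1.222×10^6 N
From P_cr = π²EI/(K·L)²:  L = (1/K)·√(π²EI/P_cr) = (1/2)·√(π²×1.97×10^11×1.882×10^-4/1.222×10^6)
L = 8.65 m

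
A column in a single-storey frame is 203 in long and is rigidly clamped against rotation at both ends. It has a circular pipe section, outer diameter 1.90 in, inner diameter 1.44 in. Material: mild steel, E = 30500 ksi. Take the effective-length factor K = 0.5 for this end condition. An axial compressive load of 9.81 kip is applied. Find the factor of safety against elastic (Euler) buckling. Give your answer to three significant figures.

d_o = 1.90 in, d_i = 1.44 in
I = π(d_o⁴ − d_i⁴)/64 = π(1.90⁴ − 1.440⁴)/64 = 0.4286 in⁴
Effective length L_e = K·L = 0.5 × 203 = 101.5 in
P_cr = π²EI / L_e² = π² × 30500×10³ × 0.4286 / 101.5² = 1.252×10^4 lb
Factor of safety n = P_cr / P = 12.525 / 9.81 = 1.28

n ≈ 1.28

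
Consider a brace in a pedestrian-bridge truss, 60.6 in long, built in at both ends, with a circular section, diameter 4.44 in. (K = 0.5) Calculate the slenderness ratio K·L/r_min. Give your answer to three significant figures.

λ ≈ 27.3

For a solid circle r = d/4 = 4.44/4 = 1.110 in
L_e = K·L = 0.5 × 60.6 = 30.30 in
λ = L_e / r_min = 30.300 / 1.110 = 27.3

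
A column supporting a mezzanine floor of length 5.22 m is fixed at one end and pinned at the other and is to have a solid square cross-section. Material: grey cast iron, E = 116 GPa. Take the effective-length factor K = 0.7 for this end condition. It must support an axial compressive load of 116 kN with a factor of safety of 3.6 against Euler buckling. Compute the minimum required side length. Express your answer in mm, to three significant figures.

Required P_cr = n·P = 3.6 × 116 = 417.6 kN
L_e = K·L = 0.7 × 5.22 = 3.654 m
Required I = P_cr·L_e²/(π²E) = 4.176×10^5 × 3.654² / (π² × 1.16×10^11) = 4.870×10^-6 m⁴
I_req = 4.870×10^6 mm⁴
Solid square: I = a⁴/12  ⇒  a = (12I)^(1/4) = (12×4.870×10^6)^(1/4) = 87.4 mm

a ≈ 87.4 mm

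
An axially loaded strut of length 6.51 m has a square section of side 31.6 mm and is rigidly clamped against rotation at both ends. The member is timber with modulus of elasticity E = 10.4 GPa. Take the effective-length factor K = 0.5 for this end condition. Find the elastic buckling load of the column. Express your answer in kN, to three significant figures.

I = a⁴/12 = 31.6⁴/12 = 8.309×10^4 mm⁴
I = 8.309×10^4 mm⁴ = 8.309×10^-8 m⁴
Effective length L_e = K·L = 0.5 × 6.51 = 3.255 m
P_cr = π²EI / L_e² = π² × 10.4×10⁹ × 8.309×10^-8 / 3.255² = 805.0 N

P_cr ≈ 0.805 kN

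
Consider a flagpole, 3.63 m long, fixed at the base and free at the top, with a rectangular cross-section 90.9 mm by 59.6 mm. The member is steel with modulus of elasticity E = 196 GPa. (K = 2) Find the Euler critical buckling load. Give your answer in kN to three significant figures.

Buckling occurs about the weak axis: I_min = h·b³/12 with b = 59.6 mm (the shorter side).
I_min = 90.9×59.6³/12 = 1.604×10^6 mm⁴
I = 1.604×10^6 mm⁴ = 1.604×10^-6 m⁴
Effective length L_e = K·L = 2 × 3.63 = 7.260 m
P_cr = π²EI / L_e² = π² × 196×10⁹ × 1.604×10^-6 / 7.260² = 5.886×10^4 N

P_cr ≈ 58.9 kN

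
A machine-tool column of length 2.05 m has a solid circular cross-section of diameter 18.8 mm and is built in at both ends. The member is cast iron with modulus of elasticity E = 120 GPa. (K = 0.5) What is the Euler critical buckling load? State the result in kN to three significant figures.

I = πd⁴/64 = π×18.8⁴/64 = 6.132×10^3 mm⁴
I = 6.132×10^3 mm⁴ = 6.132×10^-9 m⁴
Effective length L_e = K·L = 0.5 × 2.05 = 1.025 m
P_cr = π²EI / L_e² = π² × 120×10⁹ × 6.132×10^-9 / 1.025² = 6.912×10^3 N

P_cr ≈ 6.91 kN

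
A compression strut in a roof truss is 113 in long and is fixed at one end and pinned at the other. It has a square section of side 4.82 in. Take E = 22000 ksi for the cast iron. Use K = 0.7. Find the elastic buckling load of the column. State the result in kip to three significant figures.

P_cr ≈ 1560 kip

I = a⁴/12 = 4.82⁴/12 = 44.98 in⁴
Effective length L_e = K·L = 0.7 × 113 = 79.10 in
P_cr = π²EI / L_e² = π² × 22000×10³ × 44.98 / 79.10² = 1.561×10^6 lb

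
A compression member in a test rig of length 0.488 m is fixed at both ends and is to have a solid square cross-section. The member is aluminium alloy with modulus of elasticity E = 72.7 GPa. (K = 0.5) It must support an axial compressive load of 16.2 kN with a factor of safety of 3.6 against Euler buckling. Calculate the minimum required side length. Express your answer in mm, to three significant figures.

a ≈ 15.5 mm

Required P_cr = n·P = 3.6 × 16.2 = 58.32 kN
L_e = K·L = 0.5 × 0.488 = 0.2440 m
Required I = P_cr·L_e²/(π²E) = 5.832×10^4 × 0.2440² / (π² × 7.27×10^10) = 4.839×10^-9 m⁴
I_req = 4.839×10^3 mm⁴
Solid square: I = a⁴/12  ⇒  a = (12I)^(1/4) = (12×4.839×10^3)^(1/4) = 15.5 mm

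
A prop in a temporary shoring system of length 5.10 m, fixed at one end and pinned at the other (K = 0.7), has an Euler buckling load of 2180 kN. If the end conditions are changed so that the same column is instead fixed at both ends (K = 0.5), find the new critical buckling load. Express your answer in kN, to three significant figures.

P_cr ≈ 4270 kN

P_cr ∝ 1/K², so P_cr,new = P_cr,old × (K_old/K_new)² = 2180 × (0.7/0.5)²
= 2180 × 1.960 = 4270 kN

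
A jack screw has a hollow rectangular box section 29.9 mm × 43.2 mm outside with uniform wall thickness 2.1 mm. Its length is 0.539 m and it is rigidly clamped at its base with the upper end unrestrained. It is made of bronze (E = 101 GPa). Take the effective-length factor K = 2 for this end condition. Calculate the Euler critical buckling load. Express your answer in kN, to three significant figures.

P_cr ≈ 35.2 kN

Inner dimensions: h_i = 43.2 − 2×2.1 = 39.00 mm, b_i = 29.9 − 2×2.1 = 25.70 mm
Weak-axis I_min = (h_o·b_o³ − h_i·b_i³)/12 with b_o = 29.9, b_i = 25.70 mm (shorter outer/inner sides).
I_min = (43.2×29.9³ − 39.00×25.70³)/12 = 4.106×10^4 mm⁴
I = 4.106×10^4 mm⁴ = 4.106×10^-8 m⁴
Effective length L_e = K·L = 2 × 0.539 = 1.078 m
P_cr = π²EI / L_e² = π² × 101×10⁹ × 4.106×10^-8 / 1.078² = 3.522×10^4 N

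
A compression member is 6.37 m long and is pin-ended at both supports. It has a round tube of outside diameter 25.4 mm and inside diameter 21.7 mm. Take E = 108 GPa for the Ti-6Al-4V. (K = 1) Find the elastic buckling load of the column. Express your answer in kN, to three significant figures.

P_cr ≈ 0.251 kN

d_o = 25.4 mm, d_i = 21.7 mm
I = π(d_o⁴ − d_i⁴)/64 = π(25.4⁴ − 21.70⁴)/64 = 9.547×10^3 mm⁴
I = 9.547×10^3 mm⁴ = 9.547×10^-9 m⁴
Effective length L_e = K·L = 1 × 6.37 = 6.370 m
P_cr = π²EI / L_e² = π² × 108×10⁹ × 9.547×10^-9 / 6.370² = 250.8 N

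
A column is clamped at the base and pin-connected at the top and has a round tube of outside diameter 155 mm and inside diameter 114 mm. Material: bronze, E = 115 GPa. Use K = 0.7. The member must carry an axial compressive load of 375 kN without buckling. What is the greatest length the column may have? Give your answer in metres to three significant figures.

d_o = 155 mm, d_i = 114 mm
I = π(d_o⁴ − d_i⁴)/64 = π(155⁴ − 114.0⁴)/64 = 2.004×10^7 mm⁴
I = 2.004×10^-5 m⁴
At the buckling limit P_cr = P = 3.750×10^5 N
From P_cr = π²EI/(K·L)²:  L = (1/K)·√(π²EI/P_cr) = (1/0.7)·√(π²×1.15×10^11×2.004×10^-5/3.750×10^5)
L = 11.1 m

L_max ≈ 11.1 m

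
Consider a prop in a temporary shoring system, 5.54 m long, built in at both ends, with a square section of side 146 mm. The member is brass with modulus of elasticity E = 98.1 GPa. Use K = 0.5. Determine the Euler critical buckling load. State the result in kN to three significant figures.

P_cr ≈ 4780 kN

I = a⁴/12 = 146⁴/12 = 3.786×10^7 mm⁴
I = 3.786×10^7 mm⁴ = 3.786×10^-5 m⁴
Effective length L_e = K·L = 0.5 × 5.54 = 2.770 m
P_cr = π²EI / L_e² = π² × 98.1×10⁹ × 3.786×10^-5 / 2.770² = 4.778×10^6 N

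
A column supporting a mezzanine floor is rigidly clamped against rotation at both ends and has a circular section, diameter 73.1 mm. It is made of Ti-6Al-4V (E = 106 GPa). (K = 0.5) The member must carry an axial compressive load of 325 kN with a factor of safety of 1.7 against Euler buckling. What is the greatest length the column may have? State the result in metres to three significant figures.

I = πd⁴/64 = π×73.1⁴/64 = 1.402×10^6 mm⁴
I = 1.402×10^-6 m⁴
Required critical load P_cr = n·P = 1.7 × 325 = 552.5 kN = 5.525×10^5 N
From P_cr = π²EI/(K·L)²:  L = (1/K)·√(π²EI/P_cr) = (1/0.5)·√(π²×1.06×10^11×1.402×10^-6/5.525×10^5)
L = 3.26 m

L_max ≈ 3.26 m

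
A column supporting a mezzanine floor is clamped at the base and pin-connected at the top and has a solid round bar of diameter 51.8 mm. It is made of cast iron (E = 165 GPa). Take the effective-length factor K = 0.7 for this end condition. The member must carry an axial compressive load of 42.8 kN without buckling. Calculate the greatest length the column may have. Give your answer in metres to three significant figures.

I = πd⁴/64 = π×51.8⁴/64 = 3.534×10^5 mm⁴
I = 3.534×10^-7 m⁴
At the buckling limit P_cr = P = 4.280×10^4 N
From P_cr = π²EI/(K·L)²:  L = (1/K)·√(π²EI/P_cr) = (1/0.7)·√(π²×1.65×10^11×3.534×10^-7/4.280×10^4)
L = 5.24 m

L_max ≈ 5.24 m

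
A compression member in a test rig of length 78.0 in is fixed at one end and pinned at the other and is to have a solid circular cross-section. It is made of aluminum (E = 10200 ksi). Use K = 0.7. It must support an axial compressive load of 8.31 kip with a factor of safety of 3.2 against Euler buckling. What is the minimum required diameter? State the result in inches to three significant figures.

d ≈ 2.00 in

Required P_cr = n·P = 3.2 × 8.31 = 26.59 kip
L_e = K·L = 0.7 × 78.0 = 54.60 in
Required I = P_cr·L_e²/(π²E) = 2.659×10^4 × 54.60² / (π² × 1.02×10^7) = 0.7875 in⁴
Solid circle: I = πd⁴/64  ⇒  d = (64I/π)^(1/4) = (64×0.7875/π)^(1/4) = 2.00 in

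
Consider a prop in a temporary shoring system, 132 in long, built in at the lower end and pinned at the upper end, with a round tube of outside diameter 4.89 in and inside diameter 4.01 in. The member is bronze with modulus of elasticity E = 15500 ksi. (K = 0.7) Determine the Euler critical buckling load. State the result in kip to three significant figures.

d_o = 4.89 in, d_i = 4.01 in
I = π(d_o⁴ − d_i⁴)/64 = π(4.89⁴ − 4.010⁴)/64 = 15.38 in⁴
Effective length L_e = K·L = 0.7 × 132 = 92.40 in
P_cr = π²EI / L_e² = π² × 15500×10³ × 15.38 / 92.40² = 2.755×10^5 lb

P_cr ≈ 275 kip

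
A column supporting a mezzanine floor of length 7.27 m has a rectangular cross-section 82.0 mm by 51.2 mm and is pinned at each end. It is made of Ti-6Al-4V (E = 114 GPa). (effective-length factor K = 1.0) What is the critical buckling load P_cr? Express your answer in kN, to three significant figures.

Buckling occurs about the weak axis: I_min = h·b³/12 with b = 51.2 mm (the shorter side).
I_min = 82.0×51.2³/12 = 9.172×10^5 mm⁴
I = 9.172×10^5 mm⁴ = 9.172×10^-7 m⁴
Effective length L_e = K·L = 1 × 7.27 = 7.270 m
P_cr = π²EI / L_e² = π² × 114×10⁹ × 9.172×10^-7 / 7.270² = 1.952×10^4 N

P_cr ≈ 19.5 kN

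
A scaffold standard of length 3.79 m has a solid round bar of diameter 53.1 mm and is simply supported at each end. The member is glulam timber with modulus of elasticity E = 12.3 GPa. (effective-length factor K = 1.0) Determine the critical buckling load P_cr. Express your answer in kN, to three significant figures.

I = πd⁴/64 = π×53.1⁴/64 = 3.903×10^5 mm⁴
I = 3.903×10^5 mm⁴ = 3.903×10^-7 m⁴
Effective length L_e = K·L = 1 × 3.79 = 3.790 m
P_cr = π²EI / L_e² = π² × 12.3×10⁹ × 3.903×10^-7 / 3.790² = 3.298×10^3 N

P_cr ≈ 3.30 kN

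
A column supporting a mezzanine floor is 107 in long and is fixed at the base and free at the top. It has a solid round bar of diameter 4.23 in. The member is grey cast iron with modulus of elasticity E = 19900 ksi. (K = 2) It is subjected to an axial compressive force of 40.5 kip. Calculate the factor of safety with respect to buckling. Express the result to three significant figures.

I = πd⁴/64 = π×4.23⁴/64 = 15.72 in⁴
Effective length L_e = K·L = 2 × 107 = 214.0 in
P_cr = π²EI / L_e² = π² × 19900×10³ × 15.72 / 214.0² = 6.740×10^4 lb
Factor of safety n = P_cr / P = 67.399 / 40.5 = 1.66

n ≈ 1.66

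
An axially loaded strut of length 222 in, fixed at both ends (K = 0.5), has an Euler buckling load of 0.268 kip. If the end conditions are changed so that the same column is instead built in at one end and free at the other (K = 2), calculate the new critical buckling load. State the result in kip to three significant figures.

P_cr ∝ 1/K², so P_cr,new = P_cr,old × (K_old/K_new)² = 0.268 × (0.5/2)²
= 0.268 × 0.06250 = 0.0168 kip

P_cr ≈ 0.0168 kip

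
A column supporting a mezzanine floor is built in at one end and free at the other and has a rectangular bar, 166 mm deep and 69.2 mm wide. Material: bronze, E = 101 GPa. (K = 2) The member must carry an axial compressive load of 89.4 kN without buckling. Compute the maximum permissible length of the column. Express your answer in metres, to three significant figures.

Buckling occurs about the weak axis: I_min = h·b³/12 with b = 69.2 mm (the shorter side).
I_min = 166×69.2³/12 = 4.584×10^6 mm⁴
I = 4.584×10^-6 m⁴
At the buckling limit P_cr = P = 8.940×10^4 N
From P_cr = π²EI/(K·L)²:  L = (1/K)·√(π²EI/P_cr) = (1/2)·√(π²×1.01×10^11×4.584×10^-6/8.940×10^4)
L = 3.57 m

L_max ≈ 3.57 m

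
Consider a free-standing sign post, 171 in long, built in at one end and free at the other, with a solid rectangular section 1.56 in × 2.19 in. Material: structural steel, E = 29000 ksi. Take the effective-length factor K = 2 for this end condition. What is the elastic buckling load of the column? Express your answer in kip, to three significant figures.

Buckling occurs about the weak axis: I_min = h·b³/12 with b = 1.56 in (the shorter side).
I_min = 2.19×1.56³/12 = 0.6928 in⁴
Effective length L_e = K·L = 2 × 171 = 342.0 in
P_cr = π²EI / L_e² = π² × 29000×10³ × 0.6928 / 342.0² = 1.695×10^3 lb

P_cr ≈ 1.70 kip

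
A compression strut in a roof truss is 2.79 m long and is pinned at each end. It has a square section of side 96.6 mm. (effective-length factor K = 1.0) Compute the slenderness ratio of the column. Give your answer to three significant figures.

λ ≈ 100

I = a⁴/12 = 96.6⁴/12 = 7.257×10^6 mm⁴
A = 9.332×10^3 mm²;  r_min = √(I/A) = √(7.257×10^6/9.332×10^3) = 27.89 mm
L_e = K·L = 1 × 2.79 m = 2.790 m = 2790.0 mm
λ = L_e / r_min = 2790.0 / 27.89 = 100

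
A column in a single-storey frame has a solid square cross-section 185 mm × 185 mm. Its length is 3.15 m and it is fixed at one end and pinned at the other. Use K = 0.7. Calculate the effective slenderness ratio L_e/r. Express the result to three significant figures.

λ ≈ 41.3

For a square r = a/√12 = 185/√12 = 53.40 mm
L_e = K·L = 0.7 × 3.15 m = 2.205 m = 2205.0 mm
λ = L_e / r_min = 2205.0 / 53.40 = 41.3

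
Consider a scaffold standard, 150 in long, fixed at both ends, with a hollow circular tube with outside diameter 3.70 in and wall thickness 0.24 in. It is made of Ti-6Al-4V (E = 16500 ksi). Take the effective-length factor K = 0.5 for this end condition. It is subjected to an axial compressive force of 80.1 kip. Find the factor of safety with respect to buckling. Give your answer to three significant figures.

n ≈ 1.42

Inner diameter d_i = 3.70 − 2×0.24 = 3.220 in
I = π(d_o⁴ − d_i⁴)/64 = π(3.70⁴ − 3.220⁴)/64 = 3.923 in⁴
Effective length L_e = K·L = 0.5 × 150 = 75.00 in
P_cr = π²EI / L_e² = π² × 16500×10³ × 3.923 / 75.00² = 1.136×10^5 lb
Factor of safety n = P_cr / P = 113.57 / 80.1 = 1.42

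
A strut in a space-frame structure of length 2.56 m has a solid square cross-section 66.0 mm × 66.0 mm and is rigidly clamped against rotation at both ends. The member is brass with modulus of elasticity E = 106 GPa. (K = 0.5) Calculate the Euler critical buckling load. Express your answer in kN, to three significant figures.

P_cr ≈ 1010 kN

I = a⁴/12 = 66.0⁴/12 = 1.581×10^6 mm⁴
I = 1.581×10^6 mm⁴ = 1.581×10^-6 m⁴
Effective length L_e = K·L = 0.5 × 2.56 = 1.280 m
P_cr = π²EI / L_e² = π² × 106×10⁹ × 1.581×10^-6 / 1.280² = 1.010×10^6 N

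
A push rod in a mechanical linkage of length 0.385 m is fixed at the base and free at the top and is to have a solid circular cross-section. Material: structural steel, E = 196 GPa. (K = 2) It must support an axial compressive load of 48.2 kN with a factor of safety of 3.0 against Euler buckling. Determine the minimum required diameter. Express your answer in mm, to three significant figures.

Required P_cr = n·P = 3.0 × 48.2 = 144.6 kN
L_e = K·L = 2 × 0.385 = 0.7700 m
Required I = P_cr·L_e²/(π²E) = 1.446×10^5 × 0.7700² / (π² × 1.96×10^11) = 4.432×10^-8 m⁴
I_req = 4.432×10^4 mm⁴
Solid circle: I = πd⁴/64  ⇒  d = (64I/π)^(1/4) = (64×4.432×10^4/π)^(1/4) = 30.8 mm

d ≈ 30.8 mm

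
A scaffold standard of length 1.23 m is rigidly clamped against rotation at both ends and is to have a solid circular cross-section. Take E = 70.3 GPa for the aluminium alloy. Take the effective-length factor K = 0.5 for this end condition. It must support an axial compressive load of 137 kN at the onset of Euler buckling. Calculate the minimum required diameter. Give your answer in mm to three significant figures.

d ≈ 35.1 mm

L_e = K·L = 0.5 × 1.23 = 0.6150 m
Required I = P_cr·L_e²/(π²E) = 1.370×10^5 × 0.6150² / (π² × 7.03×10^10) = 7.468×10^-8 m⁴
I_req = 7.468×10^4 mm⁴
Solid circle: I = πd⁴/64  ⇒  d = (64I/π)^(1/4) = (64×7.468×10^4/π)^(1/4) = 35.1 mm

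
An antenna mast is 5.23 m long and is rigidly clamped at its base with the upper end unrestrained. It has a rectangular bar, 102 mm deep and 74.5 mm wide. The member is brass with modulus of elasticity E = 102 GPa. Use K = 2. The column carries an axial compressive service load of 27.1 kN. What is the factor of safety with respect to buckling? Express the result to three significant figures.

n ≈ 1.19

Buckling occurs about the weak axis: I_min = h·b³/12 with b = 74.5 mm (the shorter side).
I_min = 102×74.5³/12 = 3.515×10^6 mm⁴
I = 3.515×10^6 mm⁴ = 3.515×10^-6 m⁴
Effective length L_e = K·L = 2 × 5.23 = 10.46 m
P_cr = π²EI / L_e² = π² × 102×10⁹ × 3.515×10^-6 / 10.46² = 3.234×10^4 N
Factor of safety n = P_cr / P = 32.339 / 27.1 = 1.19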